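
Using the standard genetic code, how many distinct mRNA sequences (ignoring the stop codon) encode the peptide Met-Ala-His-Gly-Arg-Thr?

768

Met: 1 codon.
Ala: 4 codons.
His: 2 codons.
Gly: 4 codons.
Arg: 6 codons.
Thr: 4 codons.
1 × 4 × 2 × 4 × 6 × 4 = 768.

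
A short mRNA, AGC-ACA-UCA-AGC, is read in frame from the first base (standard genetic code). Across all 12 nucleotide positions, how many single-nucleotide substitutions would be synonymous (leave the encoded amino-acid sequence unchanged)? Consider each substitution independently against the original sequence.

8

Codon 1 (AGC, Ser): 1 synonymous substitution.
Codon 2 (ACA, Thr): 3 synonymous substitutions.
Codon 3 (UCA, Ser): 3 synonymous substitutions.
Codon 4 (AGC, Ser): 1 synonymous substitution.
Total: 1 + 3 + 3 + 1 = 8.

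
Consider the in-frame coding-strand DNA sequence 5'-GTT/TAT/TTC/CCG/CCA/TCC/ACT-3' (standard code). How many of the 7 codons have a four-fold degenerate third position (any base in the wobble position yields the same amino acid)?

Codon 1 GTT (Val): third position 4-fold.
Codon 2 TAT (Tyr): third position 2-fold.
Codon 3 TTC (Phe): third position 2-fold.
Codon 4 CCG (Pro): third position 4-fold.
Codon 5 CCA (Pro): third position 4-fold.
Codon 6 TCC (Ser): third position 4-fold.
Codon 7 ACT (Thr): third position 4-fold.
Four-fold degenerate third positions: 5.

5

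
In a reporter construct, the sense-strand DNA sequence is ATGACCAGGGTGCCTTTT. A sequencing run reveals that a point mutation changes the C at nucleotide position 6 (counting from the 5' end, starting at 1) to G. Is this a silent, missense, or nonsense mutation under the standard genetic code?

silent

Position 6 falls in codon 2: ACC → Thr.
After the substitution the codon is ACG → Thr.
Both encode Thr, so the change is synonymous.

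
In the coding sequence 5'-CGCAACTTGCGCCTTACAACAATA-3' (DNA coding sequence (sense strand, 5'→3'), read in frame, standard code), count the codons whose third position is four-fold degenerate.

5

Codon 1 CGC (Arg): third position 4-fold.
Codon 2 AAC (Asn): third position 2-fold.
Codon 3 TTG (Leu): third position 2-fold.
Codon 4 CGC (Arg): third position 4-fold.
Codon 5 CTT (Leu): third position 4-fold.
Codon 6 ACA (Thr): third position 4-fold.
Codon 7 ACA (Thr): third position 4-fold.
Codon 8 ATA (Ile): third position 3-fold.
Four-fold degenerate third positions: 5.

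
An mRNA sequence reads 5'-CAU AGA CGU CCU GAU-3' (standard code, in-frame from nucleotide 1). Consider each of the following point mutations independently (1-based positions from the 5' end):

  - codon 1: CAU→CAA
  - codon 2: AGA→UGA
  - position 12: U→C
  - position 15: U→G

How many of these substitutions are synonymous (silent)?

Codon 1: CAU (His) → CAA (Gln) — missense.
Codon 2: AGA (Arg) → UGA (Stop) — nonsense.
Codon 4: CCU (Pro) → CCC (Pro) — synonymous.
Codon 5: GAU (Asp) → GAG (Glu) — missense.
Synonymous: 1 of 4.

1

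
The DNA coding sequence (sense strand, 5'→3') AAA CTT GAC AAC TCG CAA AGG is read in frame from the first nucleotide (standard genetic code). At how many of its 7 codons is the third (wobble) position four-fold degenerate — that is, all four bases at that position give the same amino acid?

Codon 1 AAA (Lys): third position 2-fold.
Codon 2 CTT (Leu): third position 4-fold.
Codon 3 GAC (Asp): third position 2-fold.
Codon 4 AAC (Asn): third position 2-fold.
Codon 5 TCG (Ser): third position 4-fold.
Codon 6 CAA (Gln): third position 2-fold.
Codon 7 AGG (Arg): third position 2-fold.
Four-fold degenerate third positions: 2.

2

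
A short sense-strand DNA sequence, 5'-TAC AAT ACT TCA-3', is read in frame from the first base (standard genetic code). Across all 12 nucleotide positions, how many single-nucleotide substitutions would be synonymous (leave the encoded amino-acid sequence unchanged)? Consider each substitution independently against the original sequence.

8

Codon 1 (TAC, Tyr): 1 synonymous substitution.
Codon 2 (AAT, Asn): 1 synonymous substitution.
Codon 3 (ACT, Thr): 3 synonymous substitutions.
Codon 4 (TCA, Ser): 3 synonymous substitutions.
Total: 1 + 1 + 3 + 3 = 8.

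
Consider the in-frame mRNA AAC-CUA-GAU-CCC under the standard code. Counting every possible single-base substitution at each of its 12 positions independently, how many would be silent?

Codon 1 (AAC, Asn): 1 synonymous substitution.
Codon 2 (CUA, Leu): 4 synonymous substitutions.
Codon 3 (GAU, Asp): 1 synonymous substitution.
Codon 4 (CCC, Pro): 3 synonymous substitutions.
Total: 1 + 4 + 1 + 3 = 9.

9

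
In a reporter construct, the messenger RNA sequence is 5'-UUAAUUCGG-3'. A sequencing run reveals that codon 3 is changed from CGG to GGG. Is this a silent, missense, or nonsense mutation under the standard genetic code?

missense

Position 7 falls in codon 3: CGG → Arg.
After the substitution the codon is GGG → Gly.
Arg ≠ Gly, so this is a missense mutation.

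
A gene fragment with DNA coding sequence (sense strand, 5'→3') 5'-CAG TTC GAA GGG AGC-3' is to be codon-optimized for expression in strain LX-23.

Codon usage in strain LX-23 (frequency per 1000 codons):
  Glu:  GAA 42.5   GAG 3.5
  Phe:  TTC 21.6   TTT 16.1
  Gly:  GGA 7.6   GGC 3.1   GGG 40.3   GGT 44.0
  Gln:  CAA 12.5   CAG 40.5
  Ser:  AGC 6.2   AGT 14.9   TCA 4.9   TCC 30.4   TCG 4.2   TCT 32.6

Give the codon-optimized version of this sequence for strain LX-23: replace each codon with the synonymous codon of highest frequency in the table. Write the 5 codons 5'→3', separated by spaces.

CAG TTC GAA GGT TCT

Codon 1 (Gln): best is CAG at 40.5.
Codon 2 (Phe): best is TTC at 21.6.
Codon 3 (Glu): best is GAA at 42.5.
Codon 4 (Gly): best is GGT at 44.0.
Codon 5 (Ser): best is TCT at 32.6.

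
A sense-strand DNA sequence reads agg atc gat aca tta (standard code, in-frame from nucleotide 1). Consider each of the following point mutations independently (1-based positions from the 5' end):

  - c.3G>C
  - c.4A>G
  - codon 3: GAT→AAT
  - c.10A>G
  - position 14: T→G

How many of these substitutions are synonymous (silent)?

Codon 1: AGG (Arg) → AGC (Ser) — missense.
Codon 2: ATC (Ile) → GTC (Val) — missense.
Codon 3: GAT (Asp) → AAT (Asn) — missense.
Codon 4: ACA (Thr) → GCA (Ala) — missense.
Codon 5: TTA (Leu) → TGA (Stop) — nonsense.
Synonymous: 0 of 5.

0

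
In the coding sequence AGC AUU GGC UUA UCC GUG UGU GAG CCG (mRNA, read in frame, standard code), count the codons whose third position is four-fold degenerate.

4

Codon 1 AGC (Ser): third position 2-fold.
Codon 2 AUU (Ile): third position 3-fold.
Codon 3 GGC (Gly): third position 4-fold.
Codon 4 UUA (Leu): third position 2-fold.
Codon 5 UCC (Ser): third position 4-fold.
Codon 6 GUG (Val): third position 4-fold.
Codon 7 UGU (Cys): third position 2-fold.
Codon 8 GAG (Glu): third position 2-fold.
Codon 9 CCG (Pro): third position 4-fold.
Four-fold degenerate third positions: 4.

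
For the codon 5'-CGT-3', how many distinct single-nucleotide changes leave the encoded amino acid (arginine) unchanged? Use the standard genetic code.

Position 1: none → 0 synonymous.
Position 2: none → 0 synonymous.
Position 3: CGC, CGA, CGG → 3 synonymous.
Total: 0 + 0 + 3 = 3.

3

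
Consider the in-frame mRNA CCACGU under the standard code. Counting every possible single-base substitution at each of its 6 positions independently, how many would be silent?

Codon 1 (CCA, Pro): 3 synonymous substitutions.
Codon 2 (CGU, Arg): 3 synonymous substitutions.
Total: 3 + 3 = 6.

6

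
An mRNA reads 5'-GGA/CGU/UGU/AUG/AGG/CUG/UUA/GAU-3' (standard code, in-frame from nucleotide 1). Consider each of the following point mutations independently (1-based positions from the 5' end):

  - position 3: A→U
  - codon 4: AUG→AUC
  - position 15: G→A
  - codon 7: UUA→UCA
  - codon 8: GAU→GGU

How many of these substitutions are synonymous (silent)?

2

Codon 1: GGA (Gly) → GGU (Gly) — synonymous.
Codon 4: AUG (Met) → AUC (Ile) — missense.
Codon 5: AGG (Arg) → AGA (Arg) — synonymous.
Codon 7: UUA (Leu) → UCA (Ser) — missense.
Codon 8: GAU (Asp) → GGU (Gly) — missense.
Synonymous: 2 of 5.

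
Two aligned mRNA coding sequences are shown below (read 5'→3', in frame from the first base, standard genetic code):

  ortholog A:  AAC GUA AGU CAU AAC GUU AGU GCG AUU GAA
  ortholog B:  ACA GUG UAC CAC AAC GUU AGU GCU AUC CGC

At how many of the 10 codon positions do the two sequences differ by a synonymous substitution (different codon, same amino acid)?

Codon 1: AAC Asn / ACA Thr — nonsynonymous.
Codon 2: GUA Val / GUG Val — synonymous.
Codon 3: AGU Ser / UAC Tyr — nonsynonymous.
Codon 4: CAU His / CAC His — synonymous.
Codon 5: AAC Asn / AAC Asn — identical.
Codon 6: GUU Val / GUU Val — identical.
Codon 7: AGU Ser / AGU Ser — identical.
Codon 8: GCG Ala / GCU Ala — synonymous.
Codon 9: AUU Ile / AUC Ile — synonymous.
Codon 10: GAA Glu / CGC Arg — nonsynonymous.
Synonymous differences: 4.

4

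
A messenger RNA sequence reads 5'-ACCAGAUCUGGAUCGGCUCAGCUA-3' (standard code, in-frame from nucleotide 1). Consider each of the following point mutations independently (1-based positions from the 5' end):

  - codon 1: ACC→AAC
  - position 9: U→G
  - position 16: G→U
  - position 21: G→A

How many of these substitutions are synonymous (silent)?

Codon 1: ACC (Thr) → AAC (Asn) — missense.
Codon 3: UCU (Ser) → UCG (Ser) — synonymous.
Codon 6: GCU (Ala) → UCU (Ser) — missense.
Codon 7: CAG (Gln) → CAA (Gln) — synonymous.
Synonymous: 2 of 4.

2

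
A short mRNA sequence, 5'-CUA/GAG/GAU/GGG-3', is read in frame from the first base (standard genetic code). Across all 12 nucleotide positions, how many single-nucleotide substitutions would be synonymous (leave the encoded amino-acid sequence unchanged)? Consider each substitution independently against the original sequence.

Codon 1 (CUA, Leu): 4 synonymous substitutions.
Codon 2 (GAG, Glu): 1 synonymous substitution.
Codon 3 (GAU, Asp): 1 synonymous substitution.
Codon 4 (GGG, Gly): 3 synonymous substitutions.
Total: 4 + 1 + 1 + 3 = 9.

9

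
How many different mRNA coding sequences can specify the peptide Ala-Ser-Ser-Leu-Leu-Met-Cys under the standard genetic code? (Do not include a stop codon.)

Ala: 4 codons.
Ser: 6 codons.
Ser: 6 codons.
Leu: 6 codons.
Leu: 6 codons.
Met: 1 codon.
Cys: 2 codons.
4 × 6 × 6 × 6 × 6 × 1 × 2 = 10368.

10368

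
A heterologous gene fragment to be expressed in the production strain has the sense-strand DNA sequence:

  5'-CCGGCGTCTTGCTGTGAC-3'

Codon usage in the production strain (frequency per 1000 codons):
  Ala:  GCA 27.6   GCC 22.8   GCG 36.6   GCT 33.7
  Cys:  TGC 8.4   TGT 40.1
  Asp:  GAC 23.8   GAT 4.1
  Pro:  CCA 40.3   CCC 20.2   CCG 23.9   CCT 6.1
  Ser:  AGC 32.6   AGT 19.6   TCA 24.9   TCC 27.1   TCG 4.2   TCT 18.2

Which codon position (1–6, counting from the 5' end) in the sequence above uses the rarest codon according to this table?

Codon 1 CCG (Pro): 23.9 per 1000.
Codon 2 GCG (Ala): 36.6 per 1000.
Codon 3 TCT (Ser): 18.2 per 1000.
Codon 4 TGC (Cys): 8.4 per 1000.
Codon 5 TGT (Cys): 40.1 per 1000.
Codon 6 GAC (Asp): 23.8 per 1000.
Lowest frequency is 8.4 at codon 4.

4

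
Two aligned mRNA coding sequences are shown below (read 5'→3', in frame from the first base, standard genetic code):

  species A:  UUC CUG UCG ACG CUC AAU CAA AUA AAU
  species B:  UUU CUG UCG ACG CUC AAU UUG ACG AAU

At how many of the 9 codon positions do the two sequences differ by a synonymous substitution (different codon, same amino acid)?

1

Codon 1: UUC Phe / UUU Phe — synonymous.
Codon 2: CUG Leu / CUG Leu — identical.
Codon 3: UCG Ser / UCG Ser — identical.
Codon 4: ACG Thr / ACG Thr — identical.
Codon 5: CUC Leu / CUC Leu — identical.
Codon 6: AAU Asn / AAU Asn — identical.
Codon 7: CAA Gln / UUG Leu — nonsynonymous.
Codon 8: AUA Ile / ACG Thr — nonsynonymous.
Codon 9: AAU Asn / AAU Asn — identical.
Synonymous differences: 1.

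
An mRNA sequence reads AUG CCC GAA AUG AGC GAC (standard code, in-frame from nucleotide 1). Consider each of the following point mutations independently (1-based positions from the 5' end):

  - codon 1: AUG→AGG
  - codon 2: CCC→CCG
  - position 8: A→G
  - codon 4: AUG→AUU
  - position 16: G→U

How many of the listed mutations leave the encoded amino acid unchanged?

1

Codon 1: AUG (Met) → AGG (Arg) — missense.
Codon 2: CCC (Pro) → CCG (Pro) — synonymous.
Codon 3: GAA (Glu) → GGA (Gly) — missense.
Codon 4: AUG (Met) → AUU (Ile) — missense.
Codon 6: GAC (Asp) → UAC (Tyr) — missense.
Synonymous: 1 of 5.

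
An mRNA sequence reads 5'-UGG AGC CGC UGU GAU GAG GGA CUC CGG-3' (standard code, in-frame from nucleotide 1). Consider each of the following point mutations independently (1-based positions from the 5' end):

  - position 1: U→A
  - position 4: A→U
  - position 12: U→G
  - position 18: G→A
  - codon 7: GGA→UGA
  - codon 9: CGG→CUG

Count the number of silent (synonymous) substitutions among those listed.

Codon 1: UGG (Trp) → AGG (Arg) — missense.
Codon 2: AGC (Ser) → UGC (Cys) — missense.
Codon 4: UGU (Cys) → UGG (Trp) — missense.
Codon 6: GAG (Glu) → GAA (Glu) — synonymous.
Codon 7: GGA (Gly) → UGA (Stop) — nonsense.
Codon 9: CGG (Arg) → CUG (Leu) — missense.
Synonymous: 1 of 6.

1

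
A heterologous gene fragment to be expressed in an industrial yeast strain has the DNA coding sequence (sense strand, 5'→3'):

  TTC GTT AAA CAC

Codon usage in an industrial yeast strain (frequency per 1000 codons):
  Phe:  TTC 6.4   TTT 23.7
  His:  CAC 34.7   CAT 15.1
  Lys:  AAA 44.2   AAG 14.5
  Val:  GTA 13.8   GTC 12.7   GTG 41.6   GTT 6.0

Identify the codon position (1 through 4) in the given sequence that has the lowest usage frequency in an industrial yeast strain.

2

Codon 1 TTC (Phe): 6.4 per 1000.
Codon 2 GTT (Val): 6.0 per 1000.
Codon 3 AAA (Lys): 44.2 per 1000.
Codon 4 CAC (His): 34.7 per 1000.
Lowest frequency is 6.0 at codon 2.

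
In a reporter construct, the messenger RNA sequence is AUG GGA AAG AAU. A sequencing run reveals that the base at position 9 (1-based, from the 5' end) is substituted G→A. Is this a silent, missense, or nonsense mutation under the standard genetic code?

silent

Position 9 falls in codon 3: AAG → Lys.
After the substitution the codon is AAA → Lys.
Both encode Lys, so the change is synonymous.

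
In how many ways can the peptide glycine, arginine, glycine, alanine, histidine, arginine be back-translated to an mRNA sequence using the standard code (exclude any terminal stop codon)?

Gly: 4 codons.
Arg: 6 codons.
Gly: 4 codons.
Ala: 4 codons.
His: 2 codons.
Arg: 6 codons.
4 × 6 × 4 × 4 × 2 × 6 = 4608.

4608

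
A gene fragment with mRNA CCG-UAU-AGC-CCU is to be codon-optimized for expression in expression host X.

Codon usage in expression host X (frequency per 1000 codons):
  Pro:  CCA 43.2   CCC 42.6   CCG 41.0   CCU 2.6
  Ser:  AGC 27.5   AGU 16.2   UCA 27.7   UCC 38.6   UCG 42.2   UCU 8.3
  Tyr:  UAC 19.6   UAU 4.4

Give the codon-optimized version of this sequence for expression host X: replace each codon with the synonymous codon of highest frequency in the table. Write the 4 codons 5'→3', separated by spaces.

CCA UAC UCG CCA

Codon 1 (Pro): best is CCA at 43.2.
Codon 2 (Tyr): best is UAC at 19.6.
Codon 3 (Ser): best is UCG at 42.2.
Codon 4 (Pro): best is CCA at 43.2.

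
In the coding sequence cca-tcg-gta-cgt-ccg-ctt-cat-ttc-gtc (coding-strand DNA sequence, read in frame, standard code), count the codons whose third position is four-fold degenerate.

Codon 1 CCA (Pro): third position 4-fold.
Codon 2 TCG (Ser): third position 4-fold.
Codon 3 GTA (Val): third position 4-fold.
Codon 4 CGT (Arg): third position 4-fold.
Codon 5 CCG (Pro): third position 4-fold.
Codon 6 CTT (Leu): third position 4-fold.
Codon 7 CAT (His): third position 2-fold.
Codon 8 TTC (Phe): third position 2-fold.
Codon 9 GTC (Val): third position 4-fold.
Four-fold degenerate third positions: 7.

7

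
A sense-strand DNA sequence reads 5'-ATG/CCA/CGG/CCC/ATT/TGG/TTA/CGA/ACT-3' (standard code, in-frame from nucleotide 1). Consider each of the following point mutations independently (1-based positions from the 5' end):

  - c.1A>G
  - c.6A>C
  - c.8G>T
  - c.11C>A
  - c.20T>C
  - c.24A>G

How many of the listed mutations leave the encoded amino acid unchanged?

2

Codon 1: ATG (Met) → GTG (Val) — missense.
Codon 2: CCA (Pro) → CCC (Pro) — synonymous.
Codon 3: CGG (Arg) → CTG (Leu) — missense.
Codon 4: CCC (Pro) → CAC (His) — missense.
Codon 7: TTA (Leu) → TCA (Ser) — missense.
Codon 8: CGA (Arg) → CGG (Arg) — synonymous.
Synonymous: 2 of 6.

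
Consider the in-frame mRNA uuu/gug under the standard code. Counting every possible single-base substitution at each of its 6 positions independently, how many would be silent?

Codon 1 (UUU, Phe): 1 synonymous substitution.
Codon 2 (GUG, Val): 3 synonymous substitutions.
Total: 1 + 3 = 4.

4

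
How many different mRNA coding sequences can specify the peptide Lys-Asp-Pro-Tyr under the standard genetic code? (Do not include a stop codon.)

Lys: 2 codons.
Asp: 2 codons.
Pro: 4 codons.
Tyr: 2 codons.
2 × 2 × 4 × 2 = 32.

32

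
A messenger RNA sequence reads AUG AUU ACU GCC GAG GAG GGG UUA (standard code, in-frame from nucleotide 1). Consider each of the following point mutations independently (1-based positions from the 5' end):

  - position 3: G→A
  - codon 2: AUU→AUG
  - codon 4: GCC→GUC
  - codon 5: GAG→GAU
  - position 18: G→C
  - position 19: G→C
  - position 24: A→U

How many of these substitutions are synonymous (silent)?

0

Codon 1: AUG (Met) → AUA (Ile) — missense.
Codon 2: AUU (Ile) → AUG (Met) — missense.
Codon 4: GCC (Ala) → GUC (Val) — missense.
Codon 5: GAG (Glu) → GAU (Asp) — missense.
Codon 6: GAG (Glu) → GAC (Asp) — missense.
Codon 7: GGG (Gly) → CGG (Arg) — missense.
Codon 8: UUA (Leu) → UUU (Phe) — missense.
Synonymous: 0 of 7.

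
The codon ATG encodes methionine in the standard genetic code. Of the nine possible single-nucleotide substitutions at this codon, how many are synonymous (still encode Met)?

0

Position 1: none → 0 synonymous.
Position 2: none → 0 synonymous.
Position 3: none → 0 synonymous.
Total: 0 + 0 + 0 = 0.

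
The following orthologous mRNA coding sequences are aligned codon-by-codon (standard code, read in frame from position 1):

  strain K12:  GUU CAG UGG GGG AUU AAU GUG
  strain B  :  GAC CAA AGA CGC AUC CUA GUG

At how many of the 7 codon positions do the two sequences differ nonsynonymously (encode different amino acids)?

Codon 1: GUU Val / GAC Asp — nonsynonymous.
Codon 2: CAG Gln / CAA Gln — synonymous.
Codon 3: UGG Trp / AGA Arg — nonsynonymous.
Codon 4: GGG Gly / CGC Arg — nonsynonymous.
Codon 5: AUU Ile / AUC Ile — synonymous.
Codon 6: AAU Asn / CUA Leu — nonsynonymous.
Codon 7: GUG Val / GUG Val — identical.
Nonsynonymous differences: 4.

4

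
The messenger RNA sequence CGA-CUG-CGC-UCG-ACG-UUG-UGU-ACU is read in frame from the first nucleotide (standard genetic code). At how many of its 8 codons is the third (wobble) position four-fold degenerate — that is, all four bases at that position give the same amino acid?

6

Codon 1 CGA (Arg): third position 4-fold.
Codon 2 CUG (Leu): third position 4-fold.
Codon 3 CGC (Arg): third position 4-fold.
Codon 4 UCG (Ser): third position 4-fold.
Codon 5 ACG (Thr): third position 4-fold.
Codon 6 UUG (Leu): third position 2-fold.
Codon 7 UGU (Cys): third position 2-fold.
Codon 8 ACU (Thr): third position 4-fold.
Four-fold degenerate third positions: 6.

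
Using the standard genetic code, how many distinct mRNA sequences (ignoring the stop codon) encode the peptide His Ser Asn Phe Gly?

192

His: 2 codons.
Ser: 6 codons.
Asn: 2 codons.
Phe: 2 codons.
Gly: 4 codons.
2 × 6 × 2 × 2 × 4 = 192.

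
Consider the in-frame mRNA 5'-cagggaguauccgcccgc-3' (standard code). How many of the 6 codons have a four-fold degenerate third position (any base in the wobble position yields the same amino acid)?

5

Codon 1 CAG (Gln): third position 2-fold.
Codon 2 GGA (Gly): third position 4-fold.
Codon 3 GUA (Val): third position 4-fold.
Codon 4 UCC (Ser): third position 4-fold.
Codon 5 GCC (Ala): third position 4-fold.
Codon 6 CGC (Arg): third position 4-fold.
Four-fold degenerate third positions: 5.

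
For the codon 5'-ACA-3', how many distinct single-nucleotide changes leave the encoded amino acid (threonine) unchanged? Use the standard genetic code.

3

Position 1: none → 0 synonymous.
Position 2: none → 0 synonymous.
Position 3: ACU, ACC, ACG → 3 synonymous.
Total: 0 + 0 + 3 = 3.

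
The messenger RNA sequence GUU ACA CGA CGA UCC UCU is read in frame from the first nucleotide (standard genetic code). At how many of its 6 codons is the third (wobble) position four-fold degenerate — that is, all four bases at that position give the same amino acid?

6

Codon 1 GUU (Val): third position 4-fold.
Codon 2 ACA (Thr): third position 4-fold.
Codon 3 CGA (Arg): third position 4-fold.
Codon 4 CGA (Arg): third position 4-fold.
Codon 5 UCC (Ser): third position 4-fold.
Codon 6 UCU (Ser): third position 4-fold.
Four-fold degenerate third positions: 6.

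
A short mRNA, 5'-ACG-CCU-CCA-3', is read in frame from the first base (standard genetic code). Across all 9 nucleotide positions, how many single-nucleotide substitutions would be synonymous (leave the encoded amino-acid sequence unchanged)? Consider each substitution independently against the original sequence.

Codon 1 (ACG, Thr): 3 synonymous substitutions.
Codon 2 (CCU, Pro): 3 synonymous substitutions.
Codon 3 (CCA, Pro): 3 synonymous substitutions.
Total: 3 + 3 + 3 = 9.

9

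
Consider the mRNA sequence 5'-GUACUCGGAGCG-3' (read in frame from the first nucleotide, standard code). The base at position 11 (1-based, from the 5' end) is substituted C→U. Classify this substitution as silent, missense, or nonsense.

missense

Position 11 falls in codon 4: GCG → Ala.
After the substitution the codon is GUG → Val.
Ala ≠ Val, so this is a missense mutation.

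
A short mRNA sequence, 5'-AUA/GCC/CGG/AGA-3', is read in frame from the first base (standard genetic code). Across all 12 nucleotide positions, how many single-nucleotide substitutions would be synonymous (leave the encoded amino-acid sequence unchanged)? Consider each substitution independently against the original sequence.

11

Codon 1 (AUA, Ile): 2 synonymous substitutions.
Codon 2 (GCC, Ala): 3 synonymous substitutions.
Codon 3 (CGG, Arg): 4 synonymous substitutions.
Codon 4 (AGA, Arg): 2 synonymous substitutions.
Total: 2 + 3 + 4 + 2 = 11.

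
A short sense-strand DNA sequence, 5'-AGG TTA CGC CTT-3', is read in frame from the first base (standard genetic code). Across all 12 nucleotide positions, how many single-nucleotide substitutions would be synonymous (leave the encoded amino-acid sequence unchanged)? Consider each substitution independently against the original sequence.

10

Codon 1 (AGG, Arg): 2 synonymous substitutions.
Codon 2 (TTA, Leu): 2 synonymous substitutions.
Codon 3 (CGC, Arg): 3 synonymous substitutions.
Codon 4 (CTT, Leu): 3 synonymous substitutions.
Total: 2 + 2 + 3 + 3 = 10.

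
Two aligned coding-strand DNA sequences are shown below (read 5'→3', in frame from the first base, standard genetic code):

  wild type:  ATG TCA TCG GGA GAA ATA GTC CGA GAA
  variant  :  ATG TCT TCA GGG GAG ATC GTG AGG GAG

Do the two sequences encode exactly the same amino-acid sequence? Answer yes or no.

Codon 1: ATG Met / ATG Met — identical.
Codon 2: TCA Ser / TCT Ser — synonymous.
Codon 3: TCG Ser / TCA Ser — synonymous.
Codon 4: GGA Gly / GGG Gly — synonymous.
Codon 5: GAA Glu / GAG Glu — synonymous.
Codon 6: ATA Ile / ATC Ile — synonymous.
Codon 7: GTC Val / GTG Val — synonymous.
Codon 8: CGA Arg / AGG Arg — synonymous.
Codon 9: GAA Glu / GAG Glu — synonymous.
Nonsynonymous differences: 0 → same protein.

yes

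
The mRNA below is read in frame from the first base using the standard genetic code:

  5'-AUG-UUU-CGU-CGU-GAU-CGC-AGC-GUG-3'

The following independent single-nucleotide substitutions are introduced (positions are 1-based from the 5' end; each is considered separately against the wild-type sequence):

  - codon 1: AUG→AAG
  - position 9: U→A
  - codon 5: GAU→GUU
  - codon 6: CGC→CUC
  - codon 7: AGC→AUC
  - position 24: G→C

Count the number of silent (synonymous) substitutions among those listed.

Codon 1: AUG (Met) → AAG (Lys) — missense.
Codon 3: CGU (Arg) → CGA (Arg) — synonymous.
Codon 5: GAU (Asp) → GUU (Val) — missense.
Codon 6: CGC (Arg) → CUC (Leu) — missense.
Codon 7: AGC (Ser) → AUC (Ile) — missense.
Codon 8: GUG (Val) → GUC (Val) — synonymous.
Synonymous: 2 of 6.

2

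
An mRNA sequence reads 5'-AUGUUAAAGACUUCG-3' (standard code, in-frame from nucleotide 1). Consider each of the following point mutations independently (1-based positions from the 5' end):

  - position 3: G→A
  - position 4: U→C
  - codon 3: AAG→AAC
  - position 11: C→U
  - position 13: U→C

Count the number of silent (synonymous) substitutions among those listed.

1

Codon 1: AUG (Met) → AUA (Ile) — missense.
Codon 2: UUA (Leu) → CUA (Leu) — synonymous.
Codon 3: AAG (Lys) → AAC (Asn) — missense.
Codon 4: ACU (Thr) → AUU (Ile) — missense.
Codon 5: UCG (Ser) → CCG (Pro) — missense.
Synonymous: 1 of 5.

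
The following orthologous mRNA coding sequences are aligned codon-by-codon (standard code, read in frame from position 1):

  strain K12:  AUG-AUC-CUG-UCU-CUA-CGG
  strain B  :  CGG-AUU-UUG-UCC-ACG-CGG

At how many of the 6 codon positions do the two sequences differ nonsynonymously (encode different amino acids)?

2

Codon 1: AUG Met / CGG Arg — nonsynonymous.
Codon 2: AUC Ile / AUU Ile — synonymous.
Codon 3: CUG Leu / UUG Leu — synonymous.
Codon 4: UCU Ser / UCC Ser — synonymous.
Codon 5: CUA Leu / ACG Thr — nonsynonymous.
Codon 6: CGG Arg / CGG Arg — identical.
Nonsynonymous differences: 2.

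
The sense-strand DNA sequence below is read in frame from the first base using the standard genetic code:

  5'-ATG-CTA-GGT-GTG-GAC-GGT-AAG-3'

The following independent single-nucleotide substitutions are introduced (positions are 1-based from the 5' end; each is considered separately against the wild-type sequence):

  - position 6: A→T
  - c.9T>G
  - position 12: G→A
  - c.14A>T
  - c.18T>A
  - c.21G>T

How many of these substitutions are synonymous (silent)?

Codon 2: CTA (Leu) → CTT (Leu) — synonymous.
Codon 3: GGT (Gly) → GGG (Gly) — synonymous.
Codon 4: GTG (Val) → GTA (Val) — synonymous.
Codon 5: GAC (Asp) → GTC (Val) — missense.
Codon 6: GGT (Gly) → GGA (Gly) — synonymous.
Codon 7: AAG (Lys) → AAT (Asn) — missense.
Synonymous: 4 of 6.

4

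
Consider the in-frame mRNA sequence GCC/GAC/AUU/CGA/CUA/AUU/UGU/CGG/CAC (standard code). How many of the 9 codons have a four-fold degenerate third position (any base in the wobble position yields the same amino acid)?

4

Codon 1 GCC (Ala): third position 4-fold.
Codon 2 GAC (Asp): third position 2-fold.
Codon 3 AUU (Ile): third position 3-fold.
Codon 4 CGA (Arg): third position 4-fold.
Codon 5 CUA (Leu): third position 4-fold.
Codon 6 AUU (Ile): third position 3-fold.
Codon 7 UGU (Cys): third position 2-fold.
Codon 8 CGG (Arg): third position 4-fold.
Codon 9 CAC (His): third position 2-fold.
Four-fold degenerate third positions: 4.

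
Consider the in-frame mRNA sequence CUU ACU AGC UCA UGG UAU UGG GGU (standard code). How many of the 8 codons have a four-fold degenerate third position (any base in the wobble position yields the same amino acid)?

4

Codon 1 CUU (Leu): third position 4-fold.
Codon 2 ACU (Thr): third position 4-fold.
Codon 3 AGC (Ser): third position 2-fold.
Codon 4 UCA (Ser): third position 4-fold.
Codon 5 UGG (Trp): third position 1-fold.
Codon 6 UAU (Tyr): third position 2-fold.
Codon 7 UGG (Trp): third position 1-fold.
Codon 8 GGU (Gly): third position 4-fold.
Four-fold degenerate third positions: 4.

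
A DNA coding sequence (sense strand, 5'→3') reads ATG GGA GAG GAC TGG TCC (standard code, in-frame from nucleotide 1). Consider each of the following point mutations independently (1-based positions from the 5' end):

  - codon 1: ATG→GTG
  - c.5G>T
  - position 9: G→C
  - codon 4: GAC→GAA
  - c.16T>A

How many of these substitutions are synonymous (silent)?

Codon 1: ATG (Met) → GTG (Val) — missense.
Codon 2: GGA (Gly) → GTA (Val) — missense.
Codon 3: GAG (Glu) → GAC (Asp) — missense.
Codon 4: GAC (Asp) → GAA (Glu) — missense.
Codon 6: TCC (Ser) → ACC (Thr) — missense.
Synonymous: 0 of 5.

0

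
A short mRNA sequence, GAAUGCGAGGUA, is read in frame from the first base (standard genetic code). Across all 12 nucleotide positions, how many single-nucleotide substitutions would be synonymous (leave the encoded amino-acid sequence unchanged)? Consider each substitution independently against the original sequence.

6

Codon 1 (GAA, Glu): 1 synonymous substitution.
Codon 2 (UGC, Cys): 1 synonymous substitution.
Codon 3 (GAG, Glu): 1 synonymous substitution.
Codon 4 (GUA, Val): 3 synonymous substitutions.
Total: 1 + 1 + 1 + 3 = 6.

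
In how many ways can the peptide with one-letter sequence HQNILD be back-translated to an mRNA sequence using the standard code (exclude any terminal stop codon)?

His: 2 codons.
Gln: 2 codons.
Asn: 2 codons.
Ile: 3 codons.
Leu: 6 codons.
Asp: 2 codons.
2 × 2 × 2 × 3 × 6 × 2 = 288.

288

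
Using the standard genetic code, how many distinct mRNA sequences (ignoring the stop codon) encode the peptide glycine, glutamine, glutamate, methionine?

16

Gly: 4 codons.
Gln: 2 codons.
Glu: 2 codons.
Met: 1 codon.
4 × 2 × 2 × 1 = 16.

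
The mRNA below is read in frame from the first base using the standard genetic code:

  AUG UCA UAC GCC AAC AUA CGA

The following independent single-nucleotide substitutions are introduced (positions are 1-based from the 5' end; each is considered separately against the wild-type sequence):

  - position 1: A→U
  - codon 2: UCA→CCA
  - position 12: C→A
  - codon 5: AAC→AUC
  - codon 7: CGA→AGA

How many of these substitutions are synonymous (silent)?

2

Codon 1: AUG (Met) → UUG (Leu) — missense.
Codon 2: UCA (Ser) → CCA (Pro) — missense.
Codon 4: GCC (Ala) → GCA (Ala) — synonymous.
Codon 5: AAC (Asn) → AUC (Ile) — missense.
Codon 7: CGA (Arg) → AGA (Arg) — synonymous.
Synonymous: 2 of 5.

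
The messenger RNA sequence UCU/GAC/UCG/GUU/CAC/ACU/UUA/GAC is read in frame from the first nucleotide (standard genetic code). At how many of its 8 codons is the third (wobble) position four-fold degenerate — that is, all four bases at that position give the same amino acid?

Codon 1 UCU (Ser): third position 4-fold.
Codon 2 GAC (Asp): third position 2-fold.
Codon 3 UCG (Ser): third position 4-fold.
Codon 4 GUU (Val): third position 4-fold.
Codon 5 CAC (His): third position 2-fold.
Codon 6 ACU (Thr): third position 4-fold.
Codon 7 UUA (Leu): third position 2-fold.
Codon 8 GAC (Asp): third position 2-fold.
Four-fold degenerate third positions: 4.

4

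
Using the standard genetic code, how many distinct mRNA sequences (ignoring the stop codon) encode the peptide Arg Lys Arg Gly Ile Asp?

Arg: 6 codons.
Lys: 2 codons.
Arg: 6 codons.
Gly: 4 codons.
Ile: 3 codons.
Asp: 2 codons.
6 × 2 × 6 × 4 × 3 × 2 = 1728.

1728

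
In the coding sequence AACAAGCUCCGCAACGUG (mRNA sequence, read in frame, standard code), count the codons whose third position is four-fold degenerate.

3

Codon 1 AAC (Asn): third position 2-fold.
Codon 2 AAG (Lys): third position 2-fold.
Codon 3 CUC (Leu): third position 4-fold.
Codon 4 CGC (Arg): third position 4-fold.
Codon 5 AAC (Asn): third position 2-fold.
Codon 6 GUG (Val): third position 4-fold.
Four-fold degenerate third positions: 3.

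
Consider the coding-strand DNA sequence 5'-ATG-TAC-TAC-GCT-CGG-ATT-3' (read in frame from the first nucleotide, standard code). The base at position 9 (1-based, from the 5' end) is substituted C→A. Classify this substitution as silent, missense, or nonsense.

nonsense

Position 9 falls in codon 3: TAC → Tyr.
After the substitution the codon is TAA → Stop.
The new codon is a stop codon, so this is a nonsense mutation.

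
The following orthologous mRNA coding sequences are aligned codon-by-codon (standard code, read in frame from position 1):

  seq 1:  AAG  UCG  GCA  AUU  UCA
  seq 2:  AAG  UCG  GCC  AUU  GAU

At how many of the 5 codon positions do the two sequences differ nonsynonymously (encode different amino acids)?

Codon 1: AAG Lys / AAG Lys — identical.
Codon 2: UCG Ser / UCG Ser — identical.
Codon 3: GCA Ala / GCC Ala — synonymous.
Codon 4: AUU Ile / AUU Ile — identical.
Codon 5: UCA Ser / GAU Asp — nonsynonymous.
Nonsynonymous differences: 1.

1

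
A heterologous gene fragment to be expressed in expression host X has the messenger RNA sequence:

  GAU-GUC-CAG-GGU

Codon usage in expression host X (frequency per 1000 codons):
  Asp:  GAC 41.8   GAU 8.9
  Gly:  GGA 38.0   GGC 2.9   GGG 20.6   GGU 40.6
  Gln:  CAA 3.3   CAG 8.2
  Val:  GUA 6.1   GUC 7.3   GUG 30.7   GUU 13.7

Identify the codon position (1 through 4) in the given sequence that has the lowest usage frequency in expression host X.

2

Codon 1 GAU (Asp): 8.9 per 1000.
Codon 2 GUC (Val): 7.3 per 1000.
Codon 3 CAG (Gln): 8.2 per 1000.
Codon 4 GGU (Gly): 40.6 per 1000.
Lowest frequency is 7.3 at codon 2.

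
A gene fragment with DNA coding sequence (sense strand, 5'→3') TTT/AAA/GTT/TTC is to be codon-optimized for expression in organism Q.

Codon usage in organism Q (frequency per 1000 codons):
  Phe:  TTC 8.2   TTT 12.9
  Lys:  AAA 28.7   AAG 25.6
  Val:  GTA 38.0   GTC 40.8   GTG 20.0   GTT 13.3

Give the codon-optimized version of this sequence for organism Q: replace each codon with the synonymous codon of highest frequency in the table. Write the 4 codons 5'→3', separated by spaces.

TTT AAA GTC TTT

Codon 1 (Phe): best is TTT at 12.9.
Codon 2 (Lys): best is AAA at 28.7.
Codon 3 (Val): best is GTC at 40.8.
Codon 4 (Phe): best is TTT at 12.9.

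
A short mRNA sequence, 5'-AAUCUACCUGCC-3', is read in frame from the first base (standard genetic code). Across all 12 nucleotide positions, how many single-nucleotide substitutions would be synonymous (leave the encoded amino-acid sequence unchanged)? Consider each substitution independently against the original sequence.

11

Codon 1 (AAU, Asn): 1 synonymous substitution.
Codon 2 (CUA, Leu): 4 synonymous substitutions.
Codon 3 (CCU, Pro): 3 synonymous substitutions.
Codon 4 (GCC, Ala): 3 synonymous substitutions.
Total: 1 + 4 + 3 + 3 = 11.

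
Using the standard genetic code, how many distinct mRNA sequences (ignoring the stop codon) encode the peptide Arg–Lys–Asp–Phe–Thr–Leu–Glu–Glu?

4608

Arg: 6 codons.
Lys: 2 codons.
Asp: 2 codons.
Phe: 2 codons.
Thr: 4 codons.
Leu: 6 codons.
Glu: 2 codons.
Glu: 2 codons.
6 × 2 × 2 × 2 × 4 × 6 × 2 × 2 = 4608.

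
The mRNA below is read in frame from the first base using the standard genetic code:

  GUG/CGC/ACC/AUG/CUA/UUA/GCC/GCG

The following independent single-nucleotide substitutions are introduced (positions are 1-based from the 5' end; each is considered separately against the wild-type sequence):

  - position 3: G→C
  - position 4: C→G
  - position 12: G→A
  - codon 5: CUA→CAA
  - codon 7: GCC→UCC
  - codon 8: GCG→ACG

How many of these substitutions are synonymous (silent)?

Codon 1: GUG (Val) → GUC (Val) — synonymous.
Codon 2: CGC (Arg) → GGC (Gly) — missense.
Codon 4: AUG (Met) → AUA (Ile) — missense.
Codon 5: CUA (Leu) → CAA (Gln) — missense.
Codon 7: GCC (Ala) → UCC (Ser) — missense.
Codon 8: GCG (Ala) → ACG (Thr) — missense.
Synonymous: 1 of 6.

1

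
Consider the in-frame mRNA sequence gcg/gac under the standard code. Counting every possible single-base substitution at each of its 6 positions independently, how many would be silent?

4

Codon 1 (GCG, Ala): 3 synonymous substitutions.
Codon 2 (GAC, Asp): 1 synonymous substitution.
Total: 3 + 1 = 4.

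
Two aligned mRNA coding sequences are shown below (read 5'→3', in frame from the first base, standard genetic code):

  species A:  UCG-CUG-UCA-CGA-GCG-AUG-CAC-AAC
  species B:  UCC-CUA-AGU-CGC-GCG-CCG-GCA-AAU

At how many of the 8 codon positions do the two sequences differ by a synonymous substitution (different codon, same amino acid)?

Codon 1: UCG Ser / UCC Ser — synonymous.
Codon 2: CUG Leu / CUA Leu — synonymous.
Codon 3: UCA Ser / AGU Ser — synonymous.
Codon 4: CGA Arg / CGC Arg — synonymous.
Codon 5: GCG Ala / GCG Ala — identical.
Codon 6: AUG Met / CCG Pro — nonsynonymous.
Codon 7: CAC His / GCA Ala — nonsynonymous.
Codon 8: AAC Asn / AAU Asn — synonymous.
Synonymous differences: 5.

5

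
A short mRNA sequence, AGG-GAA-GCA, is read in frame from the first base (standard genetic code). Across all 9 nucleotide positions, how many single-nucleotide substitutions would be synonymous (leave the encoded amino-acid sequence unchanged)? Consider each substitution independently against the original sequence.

6

Codon 1 (AGG, Arg): 2 synonymous substitutions.
Codon 2 (GAA, Glu): 1 synonymous substitution.
Codon 3 (GCA, Ala): 3 synonymous substitutions.
Total: 2 + 1 + 3 = 6.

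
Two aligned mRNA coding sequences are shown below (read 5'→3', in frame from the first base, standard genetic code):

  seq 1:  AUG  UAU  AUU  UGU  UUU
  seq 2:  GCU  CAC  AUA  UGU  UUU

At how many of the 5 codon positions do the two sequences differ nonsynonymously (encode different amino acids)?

2

Codon 1: AUG Met / GCU Ala — nonsynonymous.
Codon 2: UAU Tyr / CAC His — nonsynonymous.
Codon 3: AUU Ile / AUA Ile — synonymous.
Codon 4: UGU Cys / UGU Cys — identical.
Codon 5: UUU Phe / UUU Phe — identical.
Nonsynonymous differences: 2.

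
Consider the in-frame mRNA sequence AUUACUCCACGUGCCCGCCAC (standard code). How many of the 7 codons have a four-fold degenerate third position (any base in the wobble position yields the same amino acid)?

5

Codon 1 AUU (Ile): third position 3-fold.
Codon 2 ACU (Thr): third position 4-fold.
Codon 3 CCA (Pro): third position 4-fold.
Codon 4 CGU (Arg): third position 4-fold.
Codon 5 GCC (Ala): third position 4-fold.
Codon 6 CGC (Arg): third position 4-fold.
Codon 7 CAC (His): third position 2-fold.
Four-fold degenerate third positions: 5.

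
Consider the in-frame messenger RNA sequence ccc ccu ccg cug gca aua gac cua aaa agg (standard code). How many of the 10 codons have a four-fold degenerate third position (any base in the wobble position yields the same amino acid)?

Codon 1 CCC (Pro): third position 4-fold.
Codon 2 CCU (Pro): third position 4-fold.
Codon 3 CCG (Pro): third position 4-fold.
Codon 4 CUG (Leu): third position 4-fold.
Codon 5 GCA (Ala): third position 4-fold.
Codon 6 AUA (Ile): third position 3-fold.
Codon 7 GAC (Asp): third position 2-fold.
Codon 8 CUA (Leu): third position 4-fold.
Codon 9 AAA (Lys): third position 2-fold.
Codon 10 AGG (Arg): third position 2-fold.
Four-fold degenerate third positions: 6.

6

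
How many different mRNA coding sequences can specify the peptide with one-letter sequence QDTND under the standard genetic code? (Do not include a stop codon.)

64

Gln: 2 codons.
Asp: 2 codons.
Thr: 4 codons.
Asn: 2 codons.
Asp: 2 codons.
2 × 2 × 4 × 2 × 2 = 64.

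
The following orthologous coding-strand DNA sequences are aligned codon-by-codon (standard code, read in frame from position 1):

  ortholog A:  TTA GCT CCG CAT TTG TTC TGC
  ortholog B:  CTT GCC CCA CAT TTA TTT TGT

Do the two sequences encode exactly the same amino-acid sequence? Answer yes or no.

yes

Codon 1: TTA Leu / CTT Leu — synonymous.
Codon 2: GCT Ala / GCC Ala — synonymous.
Codon 3: CCG Pro / CCA Pro — synonymous.
Codon 4: CAT His / CAT His — identical.
Codon 5: TTG Leu / TTA Leu — synonymous.
Codon 6: TTC Phe / TTT Phe — synonymous.
Codon 7: TGC Cys / TGT Cys — synonymous.
Nonsynonymous differences: 0 → same protein.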